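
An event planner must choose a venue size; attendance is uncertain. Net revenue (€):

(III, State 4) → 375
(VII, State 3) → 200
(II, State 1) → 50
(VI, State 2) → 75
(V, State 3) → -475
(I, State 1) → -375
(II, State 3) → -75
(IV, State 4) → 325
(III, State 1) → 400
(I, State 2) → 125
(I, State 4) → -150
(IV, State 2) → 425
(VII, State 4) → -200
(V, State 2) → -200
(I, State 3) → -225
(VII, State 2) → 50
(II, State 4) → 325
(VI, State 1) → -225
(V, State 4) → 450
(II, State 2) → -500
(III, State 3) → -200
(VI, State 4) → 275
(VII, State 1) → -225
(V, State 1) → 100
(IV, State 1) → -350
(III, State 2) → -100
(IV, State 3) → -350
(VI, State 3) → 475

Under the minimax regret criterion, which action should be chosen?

Column bests: State 1=400, State 2=425, State 3=475, State 4=450.
I regrets: 775, 300, 700, 600 → max 775
II regrets: 350, 925, 550, 125 → max 925
III regrets: 0, 525, 675, 75 → max 675
IV regrets: 750, 0, 825, 125 → max 825
V regrets: 300, 625, 950, 0 → max 950
VI regrets: 625, 350, 0, 175 → max 625
VII regrets: 625, 375, 275, 650 → max 650
Smallest max regret = 625 → VI.

VI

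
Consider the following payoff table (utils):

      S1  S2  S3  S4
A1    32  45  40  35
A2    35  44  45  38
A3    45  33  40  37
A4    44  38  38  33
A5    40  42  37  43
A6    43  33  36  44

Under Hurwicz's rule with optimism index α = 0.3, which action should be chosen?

A5

A1: 0.3·45 + 0.7·32 = 35.9
A2: 0.3·45 + 0.7·35 = 38
A3: 0.3·45 + 0.7·33 = 36.6
A4: 0.3·44 + 0.7·33 = 36.3
A5: 0.3·43 + 0.7·37 = 38.8
A6: 0.3·44 + 0.7·33 = 36.3
Highest Hurwicz score = 38.8 → A5.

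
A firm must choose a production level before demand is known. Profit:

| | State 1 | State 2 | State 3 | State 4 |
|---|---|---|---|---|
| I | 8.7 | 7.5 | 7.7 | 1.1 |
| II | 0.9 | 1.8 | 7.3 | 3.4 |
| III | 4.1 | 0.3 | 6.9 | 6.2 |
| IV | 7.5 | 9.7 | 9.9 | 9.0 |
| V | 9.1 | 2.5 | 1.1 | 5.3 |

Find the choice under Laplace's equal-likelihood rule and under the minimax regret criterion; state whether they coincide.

Row averages: I=6.25, II=3.35, III=4.375, IV=9.025, V=4.5
Highest average = 9.025 → IV.
Column bests: State 1=9.1, State 2=9.7, State 3=9.9, State 4=9.0.
I regrets: 0.4, 2.2, 2.2, 7.9 → max 7.9
II regrets: 8.2, 7.9, 2.6, 5.6 → max 8.2
III regrets: 5.0, 9.4, 3.0, 2.8 → max 9.4
IV regrets: 1.6, 0.0, 0.0, 0.0 → max 1.6
V regrets: 0.0, 7.2, 8.8, 3.7 → max 8.8
Smallest max regret = 1.6 → IV.

laplace → IV; minimax regret → IV (agree)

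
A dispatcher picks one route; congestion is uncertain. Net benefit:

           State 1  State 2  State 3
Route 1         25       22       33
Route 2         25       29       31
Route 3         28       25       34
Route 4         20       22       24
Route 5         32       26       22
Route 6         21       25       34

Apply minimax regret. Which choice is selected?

Column bests: State 1=32, State 2=29, State 3=34.
Route 1 regrets: 7, 7, 1 → max 7
Route 2 regrets: 7, 0, 3 → max 7
Route 3 regrets: 4, 4, 0 → max 4
Route 4 regrets: 12, 7, 10 → max 12
Route 5 regrets: 0, 3, 12 → max 12
Route 6 regrets: 11, 4, 0 → max 11
Smallest max regret = 4 → Route 3.

Route 3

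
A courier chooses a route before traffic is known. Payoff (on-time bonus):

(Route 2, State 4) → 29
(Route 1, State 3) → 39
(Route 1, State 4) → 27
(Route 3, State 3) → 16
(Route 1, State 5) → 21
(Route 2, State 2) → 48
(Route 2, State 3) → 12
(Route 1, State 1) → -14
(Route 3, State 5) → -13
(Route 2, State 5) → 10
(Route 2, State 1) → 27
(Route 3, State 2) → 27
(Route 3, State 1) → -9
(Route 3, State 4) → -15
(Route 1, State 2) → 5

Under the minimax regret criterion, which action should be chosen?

Column bests: State 1=27, State 2=48, State 3=39, State 4=29, State 5=21.
Route 1 regrets: 41, 43, 0, 2, 0 → max 43
Route 2 regrets: 0, 0, 27, 0, 11 → max 27
Route 3 regrets: 36, 21, 23, 44, 34 → max 44
Smallest max regret = 27 → Route 2.

Route 2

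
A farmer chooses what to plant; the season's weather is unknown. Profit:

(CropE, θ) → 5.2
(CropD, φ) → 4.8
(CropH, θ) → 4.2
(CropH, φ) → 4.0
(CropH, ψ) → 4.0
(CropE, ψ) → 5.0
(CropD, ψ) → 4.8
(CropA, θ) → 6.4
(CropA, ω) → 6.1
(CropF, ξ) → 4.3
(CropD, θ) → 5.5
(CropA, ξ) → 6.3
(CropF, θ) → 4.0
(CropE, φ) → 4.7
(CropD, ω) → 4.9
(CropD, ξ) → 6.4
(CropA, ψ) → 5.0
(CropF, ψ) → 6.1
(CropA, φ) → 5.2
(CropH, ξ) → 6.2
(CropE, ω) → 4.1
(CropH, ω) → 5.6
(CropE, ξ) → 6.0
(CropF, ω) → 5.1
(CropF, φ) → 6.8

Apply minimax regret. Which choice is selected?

Column bests: θ=6.4, φ=6.8, ψ=6.1, ω=6.1, ξ=6.4.
CropF regrets: 2.4, 0.0, 0.0, 1.0, 2.1 → max 2.4
CropD regrets: 0.9, 2.0, 1.3, 1.2, 0.0 → max 2.0
CropH regrets: 2.2, 2.8, 2.1, 0.5, 0.2 → max 2.8
CropE regrets: 1.2, 2.1, 1.1, 2.0, 0.4 → max 2.1
CropA regrets: 0.0, 1.6, 1.1, 0.0, 0.1 → max 1.6
Smallest max regret = 1.6 → CropA.

CropA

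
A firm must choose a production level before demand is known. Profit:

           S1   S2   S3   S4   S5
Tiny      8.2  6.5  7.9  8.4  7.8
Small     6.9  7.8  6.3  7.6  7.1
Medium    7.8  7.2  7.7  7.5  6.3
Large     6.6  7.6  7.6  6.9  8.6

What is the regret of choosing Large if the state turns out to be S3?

Best payoff under S3 is 7.9.
Regret = 7.9 − 7.6 = 0.3.

0.3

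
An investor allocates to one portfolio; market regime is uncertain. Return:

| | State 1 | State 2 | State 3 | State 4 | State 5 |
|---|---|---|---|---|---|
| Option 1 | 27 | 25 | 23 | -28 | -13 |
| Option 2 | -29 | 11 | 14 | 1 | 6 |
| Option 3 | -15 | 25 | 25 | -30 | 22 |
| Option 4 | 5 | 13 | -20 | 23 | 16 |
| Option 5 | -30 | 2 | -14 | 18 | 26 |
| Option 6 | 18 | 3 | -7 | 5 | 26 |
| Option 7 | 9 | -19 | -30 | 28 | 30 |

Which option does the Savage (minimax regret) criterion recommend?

Option 6

Column bests: State 1=27, State 2=25, State 3=25, State 4=28, State 5=30.
Option 1 regrets: 0, 0, 2, 56, 43 → max 56
Option 2 regrets: 56, 14, 11, 27, 24 → max 56
Option 3 regrets: 42, 0, 0, 58, 8 → max 58
Option 4 regrets: 22, 12, 45, 5, 14 → max 45
Option 5 regrets: 57, 23, 39, 10, 4 → max 57
Option 6 regrets: 9, 22, 32, 23, 4 → max 32
Option 7 regrets: 18, 44, 55, 0, 0 → max 55
Smallest max regret = 32 → Option 6.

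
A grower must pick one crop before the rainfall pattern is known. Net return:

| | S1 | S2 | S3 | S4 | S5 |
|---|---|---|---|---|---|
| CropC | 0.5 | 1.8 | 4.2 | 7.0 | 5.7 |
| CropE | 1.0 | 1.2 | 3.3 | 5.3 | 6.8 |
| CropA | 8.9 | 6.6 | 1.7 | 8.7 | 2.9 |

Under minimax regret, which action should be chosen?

CropA

Column bests: S1=8.9, S2=6.6, S3=4.2, S4=8.7, S5=6.8.
CropC regrets: 8.4, 4.8, 0.0, 1.7, 1.1 → max 8.4
CropE regrets: 7.9, 5.4, 0.9, 3.4, 0.0 → max 7.9
CropA regrets: 0.0, 0.0, 2.5, 0.0, 3.9 → max 3.9
Smallest max regret = 3.9 → CropA.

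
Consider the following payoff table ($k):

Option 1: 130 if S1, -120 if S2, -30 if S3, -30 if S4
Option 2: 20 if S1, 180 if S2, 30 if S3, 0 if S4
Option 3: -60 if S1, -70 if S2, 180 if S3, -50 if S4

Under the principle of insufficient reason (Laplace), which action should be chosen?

Row averages: Option 1=-12.5, Option 2=57.5, Option 3=0
Highest average = 57.5 → Option 2.

Option 2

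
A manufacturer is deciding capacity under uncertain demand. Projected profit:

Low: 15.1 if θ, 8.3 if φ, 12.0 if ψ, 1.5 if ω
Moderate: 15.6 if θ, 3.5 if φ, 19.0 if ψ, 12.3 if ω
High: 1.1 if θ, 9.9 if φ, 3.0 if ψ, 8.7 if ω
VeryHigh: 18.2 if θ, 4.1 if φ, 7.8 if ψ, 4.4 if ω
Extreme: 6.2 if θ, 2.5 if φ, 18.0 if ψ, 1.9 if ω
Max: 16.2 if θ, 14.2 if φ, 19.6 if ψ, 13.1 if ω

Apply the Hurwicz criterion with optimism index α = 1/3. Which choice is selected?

Low: 1/3·15.1 + 2/3·1.5 = 181/30
Moderate: 1/3·19.0 + 2/3·3.5 = 26/3
High: 1/3·9.9 + 2/3·1.1 = 121/30
VeryHigh: 1/3·18.2 + 2/3·4.1 = 8.8
Extreme: 1/3·18.0 + 2/3·1.9 = 109/15
Max: 1/3·19.6 + 2/3·13.1 = 229/15
Highest Hurwicz score = 229/15 → Max.

Max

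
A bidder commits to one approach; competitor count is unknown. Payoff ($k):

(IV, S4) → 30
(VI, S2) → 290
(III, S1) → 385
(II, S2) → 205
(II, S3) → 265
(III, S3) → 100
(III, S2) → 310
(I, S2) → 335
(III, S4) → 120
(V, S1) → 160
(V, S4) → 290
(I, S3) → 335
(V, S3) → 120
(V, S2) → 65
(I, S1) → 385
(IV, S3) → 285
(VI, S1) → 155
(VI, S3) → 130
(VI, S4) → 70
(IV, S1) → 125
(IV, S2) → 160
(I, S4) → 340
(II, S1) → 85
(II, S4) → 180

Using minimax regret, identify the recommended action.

I

Column bests: S1=385, S2=335, S3=335, S4=340.
I regrets: 0, 0, 0, 0 → max 0
II regrets: 300, 130, 70, 160 → max 300
III regrets: 0, 25, 235, 220 → max 235
IV regrets: 260, 175, 50, 310 → max 310
V regrets: 225, 270, 215, 50 → max 270
VI regrets: 230, 45, 205, 270 → max 270
Smallest max regret = 0 → I.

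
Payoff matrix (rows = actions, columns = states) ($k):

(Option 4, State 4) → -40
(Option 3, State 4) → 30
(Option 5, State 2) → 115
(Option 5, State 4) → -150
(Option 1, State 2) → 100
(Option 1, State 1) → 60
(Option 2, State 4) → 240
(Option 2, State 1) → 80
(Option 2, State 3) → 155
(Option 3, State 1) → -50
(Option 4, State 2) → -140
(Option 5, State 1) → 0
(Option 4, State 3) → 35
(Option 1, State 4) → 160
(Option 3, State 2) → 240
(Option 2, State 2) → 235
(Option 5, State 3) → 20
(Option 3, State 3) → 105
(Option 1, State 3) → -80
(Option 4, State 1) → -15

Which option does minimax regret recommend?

Column bests: State 1=80, State 2=240, State 3=155, State 4=240.
Option 1 regrets: 20, 140, 235, 80 → max 235
Option 2 regrets: 0, 5, 0, 0 → max 5
Option 3 regrets: 130, 0, 50, 210 → max 210
Option 4 regrets: 95, 380, 120, 280 → max 380
Option 5 regrets: 80, 125, 135, 390 → max 390
Smallest max regret = 5 → Option 2.

Option 2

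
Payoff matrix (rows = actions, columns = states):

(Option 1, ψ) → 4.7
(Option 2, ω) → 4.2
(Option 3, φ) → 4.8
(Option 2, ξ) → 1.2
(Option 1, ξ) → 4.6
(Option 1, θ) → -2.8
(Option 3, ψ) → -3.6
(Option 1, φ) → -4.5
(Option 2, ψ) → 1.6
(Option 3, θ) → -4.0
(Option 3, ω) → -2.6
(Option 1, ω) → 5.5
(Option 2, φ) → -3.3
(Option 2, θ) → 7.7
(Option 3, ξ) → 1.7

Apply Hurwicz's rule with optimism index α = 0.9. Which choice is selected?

Option 1: 0.9·5.5 + 0.1·(-4.5) = 4.5
Option 2: 0.9·7.7 + 0.1·(-3.3) = 6.6
Option 3: 0.9·4.8 + 0.1·(-4.0) = 3.92
Highest Hurwicz score = 6.6 → Option 2.

Option 2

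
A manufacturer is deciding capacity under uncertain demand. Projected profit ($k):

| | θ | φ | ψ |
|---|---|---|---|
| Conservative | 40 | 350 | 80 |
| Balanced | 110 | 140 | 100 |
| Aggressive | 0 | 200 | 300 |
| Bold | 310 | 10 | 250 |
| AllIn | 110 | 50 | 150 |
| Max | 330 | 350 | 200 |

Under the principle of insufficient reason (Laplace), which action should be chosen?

Row averages: Conservative=470/3, Balanced=350/3, Aggressive=500/3, Bold=190, AllIn=310/3, Max=880/3
Highest average = 880/3 → Max.

Max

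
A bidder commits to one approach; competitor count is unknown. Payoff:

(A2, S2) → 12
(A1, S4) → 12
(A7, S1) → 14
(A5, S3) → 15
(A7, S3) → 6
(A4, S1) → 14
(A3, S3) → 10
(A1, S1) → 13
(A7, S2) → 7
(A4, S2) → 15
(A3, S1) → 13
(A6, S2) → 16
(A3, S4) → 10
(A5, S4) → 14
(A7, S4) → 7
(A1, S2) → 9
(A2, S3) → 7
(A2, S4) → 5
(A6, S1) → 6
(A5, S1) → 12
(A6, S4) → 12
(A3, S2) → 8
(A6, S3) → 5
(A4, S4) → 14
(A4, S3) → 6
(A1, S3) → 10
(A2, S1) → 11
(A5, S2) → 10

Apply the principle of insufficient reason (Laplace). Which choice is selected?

A5

Row averages: A1=11, A2=8.75, A3=10.25, A4=12.25, A5=12.75, A6=9.75, A7=8.5
Highest average = 12.75 → A5.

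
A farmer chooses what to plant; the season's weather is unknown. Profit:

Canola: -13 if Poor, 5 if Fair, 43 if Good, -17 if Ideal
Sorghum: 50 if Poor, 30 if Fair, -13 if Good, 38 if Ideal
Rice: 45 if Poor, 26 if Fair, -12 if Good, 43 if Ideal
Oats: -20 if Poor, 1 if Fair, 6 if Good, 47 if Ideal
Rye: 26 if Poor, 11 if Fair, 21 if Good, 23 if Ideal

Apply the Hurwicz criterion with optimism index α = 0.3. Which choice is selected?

Canola: 0.3·43 + 0.7·(-17) = 1
Sorghum: 0.3·50 + 0.7·(-13) = 5.9
Rice: 0.3·45 + 0.7·(-12) = 5.1
Oats: 0.3·47 + 0.7·(-20) = 0.1
Rye: 0.3·26 + 0.7·11 = 15.5
Highest Hurwicz score = 15.5 → Rye.

Rye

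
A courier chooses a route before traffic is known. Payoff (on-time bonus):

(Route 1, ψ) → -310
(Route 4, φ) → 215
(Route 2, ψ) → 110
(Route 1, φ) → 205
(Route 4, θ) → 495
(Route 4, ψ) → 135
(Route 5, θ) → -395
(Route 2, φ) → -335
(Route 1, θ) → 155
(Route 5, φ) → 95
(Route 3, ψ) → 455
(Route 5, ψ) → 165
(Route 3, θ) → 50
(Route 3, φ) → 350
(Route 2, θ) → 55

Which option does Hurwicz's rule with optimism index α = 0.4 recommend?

Route 1: 0.4·205 + 0.6·(-310) = -104
Route 2: 0.4·110 + 0.6·(-335) = -157
Route 3: 0.4·455 + 0.6·50 = 212
Route 4: 0.4·495 + 0.6·135 = 279
Route 5: 0.4·165 + 0.6·(-395) = -171
Highest Hurwicz score = 279 → Route 4.

Route 4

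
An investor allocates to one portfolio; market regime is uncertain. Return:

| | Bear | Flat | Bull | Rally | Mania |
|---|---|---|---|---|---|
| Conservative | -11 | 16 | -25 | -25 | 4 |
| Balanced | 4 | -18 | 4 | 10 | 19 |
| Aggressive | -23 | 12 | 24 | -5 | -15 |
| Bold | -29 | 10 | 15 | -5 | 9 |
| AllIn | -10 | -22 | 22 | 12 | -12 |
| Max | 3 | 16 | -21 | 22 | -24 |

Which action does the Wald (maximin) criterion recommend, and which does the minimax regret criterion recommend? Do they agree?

Row minima: Conservative=-25, Balanced=-18, Aggressive=-23, Bold=-29, AllIn=-22, Max=-24
Best worst-case = -18 → Balanced.
Column bests: Bear=4, Flat=16, Bull=24, Rally=22, Mania=19.
Conservative regrets: 15, 0, 49, 47, 15 → max 49
Balanced regrets: 0, 34, 20, 12, 0 → max 34
Aggressive regrets: 27, 4, 0, 27, 34 → max 34
Bold regrets: 33, 6, 9, 27, 10 → max 33
AllIn regrets: 14, 38, 2, 10, 31 → max 38
Max regrets: 1, 0, 45, 0, 43 → max 45
Smallest max regret = 33 → Bold.

maximin → Balanced; minimax regret → Bold (disagree)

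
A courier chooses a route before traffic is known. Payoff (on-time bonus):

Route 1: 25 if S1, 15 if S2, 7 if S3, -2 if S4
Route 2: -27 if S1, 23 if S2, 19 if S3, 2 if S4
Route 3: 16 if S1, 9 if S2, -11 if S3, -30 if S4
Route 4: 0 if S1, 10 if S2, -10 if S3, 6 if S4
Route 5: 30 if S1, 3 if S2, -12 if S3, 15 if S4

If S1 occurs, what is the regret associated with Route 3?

Best payoff under S1 is 30.
Regret = 30 − 16 = 14.

14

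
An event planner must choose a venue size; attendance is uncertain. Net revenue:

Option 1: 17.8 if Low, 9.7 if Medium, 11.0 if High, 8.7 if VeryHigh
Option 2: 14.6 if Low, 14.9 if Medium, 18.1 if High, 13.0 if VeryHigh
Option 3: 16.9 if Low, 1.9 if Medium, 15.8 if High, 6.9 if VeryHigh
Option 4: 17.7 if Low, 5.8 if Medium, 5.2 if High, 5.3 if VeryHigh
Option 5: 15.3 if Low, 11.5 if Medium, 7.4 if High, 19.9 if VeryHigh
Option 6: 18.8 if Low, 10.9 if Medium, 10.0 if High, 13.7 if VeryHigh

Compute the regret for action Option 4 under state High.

Best payoff under High is 18.1.
Regret = 18.1 − 5.2 = 12.9.

12.9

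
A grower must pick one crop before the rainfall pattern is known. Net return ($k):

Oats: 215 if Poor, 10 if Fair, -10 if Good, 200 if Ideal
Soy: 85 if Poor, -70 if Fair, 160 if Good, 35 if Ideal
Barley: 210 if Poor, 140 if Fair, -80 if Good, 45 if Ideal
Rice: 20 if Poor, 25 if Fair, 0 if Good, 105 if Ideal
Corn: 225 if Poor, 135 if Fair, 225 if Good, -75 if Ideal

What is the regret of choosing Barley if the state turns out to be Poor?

15

Best payoff under Poor is 225.
Regret = 225 − 210 = 15.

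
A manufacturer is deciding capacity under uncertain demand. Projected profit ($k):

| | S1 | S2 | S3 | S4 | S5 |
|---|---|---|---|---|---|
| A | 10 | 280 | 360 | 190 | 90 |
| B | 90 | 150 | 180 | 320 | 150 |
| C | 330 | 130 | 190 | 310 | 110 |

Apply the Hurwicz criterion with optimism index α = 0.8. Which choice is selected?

A: 0.8·360 + 0.2·10 = 290
B: 0.8·320 + 0.2·90 = 274
C: 0.8·330 + 0.2·110 = 286
Highest Hurwicz score = 290 → A.

A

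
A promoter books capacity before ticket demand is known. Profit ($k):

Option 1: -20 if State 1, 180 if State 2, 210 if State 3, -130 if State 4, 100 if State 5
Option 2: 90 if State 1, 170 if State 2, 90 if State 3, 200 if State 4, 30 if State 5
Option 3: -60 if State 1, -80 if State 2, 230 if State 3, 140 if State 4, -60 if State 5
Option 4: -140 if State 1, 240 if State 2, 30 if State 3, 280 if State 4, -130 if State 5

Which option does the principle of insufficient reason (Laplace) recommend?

Row averages: Option 1=68, Option 2=116, Option 3=34, Option 4=56
Highest average = 116 → Option 2.

Option 2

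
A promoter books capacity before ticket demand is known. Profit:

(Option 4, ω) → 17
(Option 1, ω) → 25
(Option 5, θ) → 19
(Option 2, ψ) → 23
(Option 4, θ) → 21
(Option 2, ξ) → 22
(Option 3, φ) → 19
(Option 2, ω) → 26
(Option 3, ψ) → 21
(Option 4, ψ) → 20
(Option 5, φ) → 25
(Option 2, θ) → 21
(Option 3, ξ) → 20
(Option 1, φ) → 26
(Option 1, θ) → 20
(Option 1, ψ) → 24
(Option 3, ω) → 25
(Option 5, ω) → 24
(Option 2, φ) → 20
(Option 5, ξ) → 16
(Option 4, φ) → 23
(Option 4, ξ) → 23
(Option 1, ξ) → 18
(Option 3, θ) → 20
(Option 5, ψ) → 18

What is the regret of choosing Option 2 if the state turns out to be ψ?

Best payoff under ψ is 24.
Regret = 24 − 23 = 1.

1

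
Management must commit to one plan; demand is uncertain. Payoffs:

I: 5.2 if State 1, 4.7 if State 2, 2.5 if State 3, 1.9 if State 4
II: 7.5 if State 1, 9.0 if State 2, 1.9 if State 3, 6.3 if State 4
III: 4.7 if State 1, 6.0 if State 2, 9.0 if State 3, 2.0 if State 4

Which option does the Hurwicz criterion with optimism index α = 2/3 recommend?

III

I: 2/3·5.2 + 1/3·1.9 = 4.1
II: 2/3·9.0 + 1/3·1.9 = 199/30
III: 2/3·9.0 + 1/3·2.0 = 20/3
Highest Hurwicz score = 20/3 → III.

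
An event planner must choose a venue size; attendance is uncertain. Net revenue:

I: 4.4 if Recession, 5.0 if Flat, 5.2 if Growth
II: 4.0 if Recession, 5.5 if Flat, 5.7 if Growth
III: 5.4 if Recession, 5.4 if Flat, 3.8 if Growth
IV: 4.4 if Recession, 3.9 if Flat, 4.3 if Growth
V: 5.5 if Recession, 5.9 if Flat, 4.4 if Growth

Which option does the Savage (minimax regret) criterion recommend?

Column bests: Recession=5.5, Flat=5.9, Growth=5.7.
I regrets: 1.1, 0.9, 0.5 → max 1.1
II regrets: 1.5, 0.4, 0.0 → max 1.5
III regrets: 0.1, 0.5, 1.9 → max 1.9
IV regrets: 1.1, 2.0, 1.4 → max 2.0
V regrets: 0.0, 0.0, 1.3 → max 1.3
Smallest max regret = 1.1 → I.

I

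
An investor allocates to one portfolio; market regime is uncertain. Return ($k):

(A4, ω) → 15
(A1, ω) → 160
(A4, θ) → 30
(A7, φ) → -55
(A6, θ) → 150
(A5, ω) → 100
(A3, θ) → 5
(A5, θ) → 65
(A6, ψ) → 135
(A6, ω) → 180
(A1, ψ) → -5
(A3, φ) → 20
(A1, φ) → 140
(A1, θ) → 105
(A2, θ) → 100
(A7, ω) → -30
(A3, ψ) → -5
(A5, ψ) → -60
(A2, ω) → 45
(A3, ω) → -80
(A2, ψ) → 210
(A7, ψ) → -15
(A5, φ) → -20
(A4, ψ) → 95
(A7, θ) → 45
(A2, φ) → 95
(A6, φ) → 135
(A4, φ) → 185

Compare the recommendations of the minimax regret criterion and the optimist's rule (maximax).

minimax regret → A6; maximax → A2 (disagree)

Column bests: θ=150, φ=185, ψ=210, ω=180.
A1 regrets: 45, 45, 215, 20 → max 215
A2 regrets: 50, 90, 0, 135 → max 135
A3 regrets: 145, 165, 215, 260 → max 260
A4 regrets: 120, 0, 115, 165 → max 165
A5 regrets: 85, 205, 270, 80 → max 270
A6 regrets: 0, 50, 75, 0 → max 75
A7 regrets: 105, 240, 225, 210 → max 240
Smallest max regret = 75 → A6.
Row maxima: A1=160, A2=210, A3=20, A4=185, A5=100, A6=180, A7=45
Best best-case = 210 → A2.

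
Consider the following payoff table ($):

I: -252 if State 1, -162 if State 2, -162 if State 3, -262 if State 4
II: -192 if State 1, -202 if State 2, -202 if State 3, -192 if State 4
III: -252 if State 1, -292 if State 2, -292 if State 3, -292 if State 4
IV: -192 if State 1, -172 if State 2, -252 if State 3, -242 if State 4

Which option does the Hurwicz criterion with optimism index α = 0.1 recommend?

II

I: 0.1·(-162) + 0.9·(-262) = -252
II: 0.1·(-192) + 0.9·(-202) = -201
III: 0.1·(-252) + 0.9·(-292) = -288
IV: 0.1·(-172) + 0.9·(-252) = -244
Highest Hurwicz score = -201 → II.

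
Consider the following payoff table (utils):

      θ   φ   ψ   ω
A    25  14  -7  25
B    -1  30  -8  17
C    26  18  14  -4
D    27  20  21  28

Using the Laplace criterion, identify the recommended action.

D

Row averages: A=14.25, B=9.5, C=13.5, D=24
Highest average = 24 → D.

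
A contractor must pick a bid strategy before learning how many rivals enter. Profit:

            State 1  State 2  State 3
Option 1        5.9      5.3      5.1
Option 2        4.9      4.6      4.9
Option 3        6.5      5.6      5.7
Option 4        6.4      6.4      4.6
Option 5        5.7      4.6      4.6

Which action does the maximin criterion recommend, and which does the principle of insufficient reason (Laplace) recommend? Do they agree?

Row minima: Option 1=5.1, Option 2=4.6, Option 3=5.6, Option 4=4.6, Option 5=4.6
Best worst-case = 5.6 → Option 3.
Row averages: Option 1=163/30, Option 2=4.8, Option 3=89/15, Option 4=5.8, Option 5=149/30
Highest average = 89/15 → Option 3.

maximin → Option 3; laplace → Option 3 (agree)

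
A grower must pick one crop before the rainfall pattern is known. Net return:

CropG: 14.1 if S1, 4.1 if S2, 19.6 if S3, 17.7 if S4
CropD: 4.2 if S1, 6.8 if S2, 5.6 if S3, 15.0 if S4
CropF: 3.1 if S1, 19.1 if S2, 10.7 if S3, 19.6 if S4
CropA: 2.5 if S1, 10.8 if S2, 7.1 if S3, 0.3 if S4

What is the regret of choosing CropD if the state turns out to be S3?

Best payoff under S3 is 19.6.
Regret = 19.6 − 5.6 = 14.0.

14.0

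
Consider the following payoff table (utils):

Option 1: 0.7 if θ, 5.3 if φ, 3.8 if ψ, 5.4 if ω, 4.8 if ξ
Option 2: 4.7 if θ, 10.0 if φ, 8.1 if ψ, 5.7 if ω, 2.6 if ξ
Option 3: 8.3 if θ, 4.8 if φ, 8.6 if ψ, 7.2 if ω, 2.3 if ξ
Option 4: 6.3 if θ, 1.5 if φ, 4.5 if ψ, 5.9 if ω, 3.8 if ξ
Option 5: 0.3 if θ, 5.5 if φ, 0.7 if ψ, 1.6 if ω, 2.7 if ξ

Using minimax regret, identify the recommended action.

Option 2

Column bests: θ=8.3, φ=10.0, ψ=8.6, ω=7.2, ξ=4.8.
Option 1 regrets: 7.6, 4.7, 4.8, 1.8, 0.0 → max 7.6
Option 2 regrets: 3.6, 0.0, 0.5, 1.5, 2.2 → max 3.6
Option 3 regrets: 0.0, 5.2, 0.0, 0.0, 2.5 → max 5.2
Option 4 regrets: 2.0, 8.5, 4.1, 1.3, 1.0 → max 8.5
Option 5 regrets: 8.0, 4.5, 7.9, 5.6, 2.1 → max 8.0
Smallest max regret = 3.6 → Option 2.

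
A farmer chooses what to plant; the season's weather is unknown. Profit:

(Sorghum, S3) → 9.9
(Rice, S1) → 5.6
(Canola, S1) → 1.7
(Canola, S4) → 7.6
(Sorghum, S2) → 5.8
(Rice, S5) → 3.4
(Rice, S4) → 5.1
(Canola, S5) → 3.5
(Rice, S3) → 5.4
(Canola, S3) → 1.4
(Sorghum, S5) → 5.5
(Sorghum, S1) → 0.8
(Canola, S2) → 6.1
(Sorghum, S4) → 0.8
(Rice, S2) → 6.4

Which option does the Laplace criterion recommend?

Rice

Row averages: Canola=4.06, Sorghum=4.56, Rice=5.18
Highest average = 5.18 → Rice.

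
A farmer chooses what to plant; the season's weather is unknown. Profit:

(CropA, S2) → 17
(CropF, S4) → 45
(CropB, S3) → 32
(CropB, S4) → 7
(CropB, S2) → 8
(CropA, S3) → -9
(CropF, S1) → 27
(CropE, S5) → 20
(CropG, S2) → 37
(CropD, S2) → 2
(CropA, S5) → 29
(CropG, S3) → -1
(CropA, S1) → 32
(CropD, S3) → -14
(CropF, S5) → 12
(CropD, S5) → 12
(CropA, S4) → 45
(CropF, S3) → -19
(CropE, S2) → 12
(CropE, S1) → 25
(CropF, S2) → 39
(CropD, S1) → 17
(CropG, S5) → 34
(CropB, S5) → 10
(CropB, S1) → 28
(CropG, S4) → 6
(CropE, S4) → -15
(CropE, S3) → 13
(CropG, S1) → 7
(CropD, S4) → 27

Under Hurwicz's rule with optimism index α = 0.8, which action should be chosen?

CropA

CropD: 0.8·27 + 0.2·(-14) = 18.8
CropA: 0.8·45 + 0.2·(-9) = 34.2
CropF: 0.8·45 + 0.2·(-19) = 32.2
CropB: 0.8·32 + 0.2·7 = 27
CropG: 0.8·37 + 0.2·(-1) = 29.4
CropE: 0.8·25 + 0.2·(-15) = 17
Highest Hurwicz score = 34.2 → CropA.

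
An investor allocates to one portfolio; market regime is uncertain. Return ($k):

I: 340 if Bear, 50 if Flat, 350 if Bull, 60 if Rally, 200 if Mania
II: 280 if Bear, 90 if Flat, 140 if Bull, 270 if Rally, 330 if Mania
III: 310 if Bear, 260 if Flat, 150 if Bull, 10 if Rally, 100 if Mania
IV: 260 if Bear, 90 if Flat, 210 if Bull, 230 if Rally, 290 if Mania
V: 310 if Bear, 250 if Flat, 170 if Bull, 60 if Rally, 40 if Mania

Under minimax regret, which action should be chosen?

Column bests: Bear=340, Flat=260, Bull=350, Rally=270, Mania=330.
I regrets: 0, 210, 0, 210, 130 → max 210
II regrets: 60, 170, 210, 0, 0 → max 210
III regrets: 30, 0, 200, 260, 230 → max 260
IV regrets: 80, 170, 140, 40, 40 → max 170
V regrets: 30, 10, 180, 210, 290 → max 290
Smallest max regret = 170 → IV.

IV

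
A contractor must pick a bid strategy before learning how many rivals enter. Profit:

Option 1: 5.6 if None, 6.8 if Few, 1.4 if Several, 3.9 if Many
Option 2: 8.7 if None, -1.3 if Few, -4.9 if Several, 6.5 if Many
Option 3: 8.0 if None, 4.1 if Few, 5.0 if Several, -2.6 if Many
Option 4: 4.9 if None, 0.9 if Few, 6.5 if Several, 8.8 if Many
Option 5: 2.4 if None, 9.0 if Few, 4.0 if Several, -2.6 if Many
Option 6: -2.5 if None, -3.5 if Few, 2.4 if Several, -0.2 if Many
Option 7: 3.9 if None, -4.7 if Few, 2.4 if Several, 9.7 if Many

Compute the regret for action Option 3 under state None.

Best payoff under None is 8.7.
Regret = 8.7 − 8.0 = 0.7.

0.7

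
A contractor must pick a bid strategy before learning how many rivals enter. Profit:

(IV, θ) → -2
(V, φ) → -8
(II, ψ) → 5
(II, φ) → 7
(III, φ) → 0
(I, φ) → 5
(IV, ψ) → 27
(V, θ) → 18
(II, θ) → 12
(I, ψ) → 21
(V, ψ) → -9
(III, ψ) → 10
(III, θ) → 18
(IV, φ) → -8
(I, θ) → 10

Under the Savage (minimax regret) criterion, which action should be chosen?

I

Column bests: θ=18, φ=7, ψ=27.
I regrets: 8, 2, 6 → max 8
II regrets: 6, 0, 22 → max 22
III regrets: 0, 7, 17 → max 17
IV regrets: 20, 15, 0 → max 20
V regrets: 0, 15, 36 → max 36
Smallest max regret = 8 → I.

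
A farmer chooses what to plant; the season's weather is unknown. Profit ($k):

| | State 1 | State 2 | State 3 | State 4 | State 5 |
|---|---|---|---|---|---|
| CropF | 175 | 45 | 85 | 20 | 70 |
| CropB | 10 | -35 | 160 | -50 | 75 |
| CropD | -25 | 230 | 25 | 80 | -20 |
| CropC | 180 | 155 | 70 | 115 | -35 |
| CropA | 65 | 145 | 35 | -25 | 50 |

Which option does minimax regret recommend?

CropC

Column bests: State 1=180, State 2=230, State 3=160, State 4=115, State 5=75.
CropF regrets: 5, 185, 75, 95, 5 → max 185
CropB regrets: 170, 265, 0, 165, 0 → max 265
CropD regrets: 205, 0, 135, 35, 95 → max 205
CropC regrets: 0, 75, 90, 0, 110 → max 110
CropA regrets: 115, 85, 125, 140, 25 → max 140
Smallest max regret = 110 → CropC.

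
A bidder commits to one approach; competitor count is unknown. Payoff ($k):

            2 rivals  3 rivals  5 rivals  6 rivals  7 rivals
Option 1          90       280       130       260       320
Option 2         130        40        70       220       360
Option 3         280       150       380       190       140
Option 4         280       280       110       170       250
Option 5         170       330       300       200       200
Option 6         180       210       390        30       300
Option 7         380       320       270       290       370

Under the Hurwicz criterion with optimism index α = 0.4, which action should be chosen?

Option 1: 0.4·320 + 0.6·90 = 182
Option 2: 0.4·360 + 0.6·40 = 168
Option 3: 0.4·380 + 0.6·140 = 236
Option 4: 0.4·280 + 0.6·110 = 178
Option 5: 0.4·330 + 0.6·170 = 234
Option 6: 0.4·390 + 0.6·30 = 174
Option 7: 0.4·380 + 0.6·270 = 314
Highest Hurwicz score = 314 → Option 7.

Option 7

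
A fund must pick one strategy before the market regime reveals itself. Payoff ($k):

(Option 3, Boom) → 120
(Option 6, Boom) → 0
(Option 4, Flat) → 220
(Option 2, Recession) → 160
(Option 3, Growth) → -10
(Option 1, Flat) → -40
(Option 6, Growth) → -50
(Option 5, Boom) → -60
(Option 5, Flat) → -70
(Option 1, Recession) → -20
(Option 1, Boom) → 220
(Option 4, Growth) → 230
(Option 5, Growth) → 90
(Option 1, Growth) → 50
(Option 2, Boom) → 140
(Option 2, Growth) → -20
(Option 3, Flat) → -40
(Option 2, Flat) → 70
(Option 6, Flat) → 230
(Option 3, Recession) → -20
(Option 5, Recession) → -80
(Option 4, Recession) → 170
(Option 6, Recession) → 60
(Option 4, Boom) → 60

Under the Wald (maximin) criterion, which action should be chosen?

Row minima: Option 1=-40, Option 2=-20, Option 3=-40, Option 4=60, Option 5=-80, Option 6=-50
Best worst-case = 60 → Option 4.

Option 4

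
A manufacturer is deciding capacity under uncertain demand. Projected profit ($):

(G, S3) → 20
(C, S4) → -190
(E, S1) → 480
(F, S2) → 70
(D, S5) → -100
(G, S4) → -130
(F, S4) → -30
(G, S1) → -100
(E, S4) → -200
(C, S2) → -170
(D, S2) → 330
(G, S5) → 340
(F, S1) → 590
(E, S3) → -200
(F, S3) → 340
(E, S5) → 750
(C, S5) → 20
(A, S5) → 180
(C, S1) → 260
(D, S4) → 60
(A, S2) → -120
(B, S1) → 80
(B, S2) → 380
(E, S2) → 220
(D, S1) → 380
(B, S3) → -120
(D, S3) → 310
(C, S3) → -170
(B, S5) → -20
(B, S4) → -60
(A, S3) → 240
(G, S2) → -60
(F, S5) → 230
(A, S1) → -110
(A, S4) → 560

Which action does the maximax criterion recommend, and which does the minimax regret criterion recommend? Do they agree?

Row maxima: A=560, B=380, C=260, D=380, E=750, F=590, G=340
Best best-case = 750 → E.
Column bests: S1=590, S2=380, S3=340, S4=560, S5=750.
A regrets: 700, 500, 100, 0, 570 → max 700
B regrets: 510, 0, 460, 620, 770 → max 770
C regrets: 330, 550, 510, 750, 730 → max 750
D regrets: 210, 50, 30, 500, 850 → max 850
E regrets: 110, 160, 540, 760, 0 → max 760
F regrets: 0, 310, 0, 590, 520 → max 590
G regrets: 690, 440, 320, 690, 410 → max 690
Smallest max regret = 590 → F.

maximax → E; minimax regret → F (disagree)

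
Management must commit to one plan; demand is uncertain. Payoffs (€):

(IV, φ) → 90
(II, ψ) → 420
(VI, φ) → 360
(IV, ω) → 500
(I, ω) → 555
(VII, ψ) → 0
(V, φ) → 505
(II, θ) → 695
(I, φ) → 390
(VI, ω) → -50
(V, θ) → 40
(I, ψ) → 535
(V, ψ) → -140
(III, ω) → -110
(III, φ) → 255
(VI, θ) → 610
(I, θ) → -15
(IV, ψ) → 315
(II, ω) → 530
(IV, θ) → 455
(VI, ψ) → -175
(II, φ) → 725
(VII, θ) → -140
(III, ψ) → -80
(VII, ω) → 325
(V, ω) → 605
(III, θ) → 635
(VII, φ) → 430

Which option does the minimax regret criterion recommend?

Column bests: θ=695, φ=725, ψ=535, ω=605.
I regrets: 710, 335, 0, 50 → max 710
II regrets: 0, 0, 115, 75 → max 115
III regrets: 60, 470, 615, 715 → max 715
IV regrets: 240, 635, 220, 105 → max 635
V regrets: 655, 220, 675, 0 → max 675
VI regrets: 85, 365, 710, 655 → max 710
VII regrets: 835, 295, 535, 280 → max 835
Smallest max regret = 115 → II.

II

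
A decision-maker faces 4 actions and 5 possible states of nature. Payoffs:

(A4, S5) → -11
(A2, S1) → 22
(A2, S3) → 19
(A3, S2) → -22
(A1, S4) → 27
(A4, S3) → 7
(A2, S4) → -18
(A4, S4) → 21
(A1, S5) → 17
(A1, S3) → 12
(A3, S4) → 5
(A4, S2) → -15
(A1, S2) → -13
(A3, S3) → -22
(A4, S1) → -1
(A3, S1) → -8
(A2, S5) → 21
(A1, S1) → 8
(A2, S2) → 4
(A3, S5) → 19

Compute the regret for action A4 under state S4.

6

Best payoff under S4 is 27.
Regret = 27 − 21 = 6.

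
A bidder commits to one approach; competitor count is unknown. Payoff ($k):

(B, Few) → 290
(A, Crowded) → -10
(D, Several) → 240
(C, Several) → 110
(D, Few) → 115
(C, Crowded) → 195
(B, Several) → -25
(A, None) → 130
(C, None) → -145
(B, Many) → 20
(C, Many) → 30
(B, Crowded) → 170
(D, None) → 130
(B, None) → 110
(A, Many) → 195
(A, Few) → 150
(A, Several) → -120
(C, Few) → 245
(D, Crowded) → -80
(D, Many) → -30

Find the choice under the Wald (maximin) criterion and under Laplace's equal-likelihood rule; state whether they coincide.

maximin → B; laplace → B (agree)

Row minima: A=-120, B=-25, C=-145, D=-80
Best worst-case = -25 → B.
Row averages: A=69, B=113, C=87, D=75
Highest average = 113 → B.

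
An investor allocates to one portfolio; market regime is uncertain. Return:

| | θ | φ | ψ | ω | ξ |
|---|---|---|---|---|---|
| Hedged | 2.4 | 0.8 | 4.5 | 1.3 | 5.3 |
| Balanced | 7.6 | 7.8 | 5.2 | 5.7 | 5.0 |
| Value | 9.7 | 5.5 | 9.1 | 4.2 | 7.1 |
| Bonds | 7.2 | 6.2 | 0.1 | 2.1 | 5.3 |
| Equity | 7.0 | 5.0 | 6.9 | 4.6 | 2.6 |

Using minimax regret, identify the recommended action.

Value

Column bests: θ=9.7, φ=7.8, ψ=9.1, ω=5.7, ξ=7.1.
Hedged regrets: 7.3, 7.0, 4.6, 4.4, 1.8 → max 7.3
Balanced regrets: 2.1, 0.0, 3.9, 0.0, 2.1 → max 3.9
Value regrets: 0.0, 2.3, 0.0, 1.5, 0.0 → max 2.3
Bonds regrets: 2.5, 1.6, 9.0, 3.6, 1.8 → max 9.0
Equity regrets: 2.7, 2.8, 2.2, 1.1, 4.5 → max 4.5
Smallest max regret = 2.3 → Value.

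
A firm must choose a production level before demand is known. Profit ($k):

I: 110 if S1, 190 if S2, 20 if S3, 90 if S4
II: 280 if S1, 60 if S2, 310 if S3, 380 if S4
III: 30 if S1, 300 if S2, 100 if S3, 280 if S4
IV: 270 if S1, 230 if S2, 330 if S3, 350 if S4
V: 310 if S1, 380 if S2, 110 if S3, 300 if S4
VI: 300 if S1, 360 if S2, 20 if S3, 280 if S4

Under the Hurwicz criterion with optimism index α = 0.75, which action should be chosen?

I: 0.75·190 + 0.25·20 = 147.5
II: 0.75·380 + 0.25·60 = 300
III: 0.75·300 + 0.25·30 = 232.5
IV: 0.75·350 + 0.25·230 = 320
V: 0.75·380 + 0.25·110 = 312.5
VI: 0.75·360 + 0.25·20 = 275
Highest Hurwicz score = 320 → IV.

IV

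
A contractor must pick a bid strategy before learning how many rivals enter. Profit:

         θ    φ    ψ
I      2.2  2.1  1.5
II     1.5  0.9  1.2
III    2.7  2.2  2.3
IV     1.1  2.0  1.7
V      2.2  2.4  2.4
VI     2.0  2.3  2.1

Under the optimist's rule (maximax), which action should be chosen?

III

Row maxima: I=2.2, II=1.5, III=2.7, IV=2.0, V=2.4, VI=2.3
Best best-case = 2.7 → III.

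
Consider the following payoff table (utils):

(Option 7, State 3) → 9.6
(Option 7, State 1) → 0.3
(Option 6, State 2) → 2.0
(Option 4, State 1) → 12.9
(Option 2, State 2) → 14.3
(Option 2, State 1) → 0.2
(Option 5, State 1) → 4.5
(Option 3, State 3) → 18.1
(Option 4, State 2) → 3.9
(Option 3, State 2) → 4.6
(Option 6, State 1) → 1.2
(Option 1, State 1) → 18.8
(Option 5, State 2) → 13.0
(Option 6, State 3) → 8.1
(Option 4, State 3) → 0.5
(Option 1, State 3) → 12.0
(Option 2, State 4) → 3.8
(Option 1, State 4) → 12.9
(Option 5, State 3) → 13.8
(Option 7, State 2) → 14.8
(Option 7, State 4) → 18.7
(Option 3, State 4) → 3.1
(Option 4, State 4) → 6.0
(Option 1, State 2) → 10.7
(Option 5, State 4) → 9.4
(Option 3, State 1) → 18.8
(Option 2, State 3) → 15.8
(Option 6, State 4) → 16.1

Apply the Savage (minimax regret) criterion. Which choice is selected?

Option 1

Column bests: State 1=18.8, State 2=14.8, State 3=18.1, State 4=18.7.
Option 1 regrets: 0.0, 4.1, 6.1, 5.8 → max 6.1
Option 2 regrets: 18.6, 0.5, 2.3, 14.9 → max 18.6
Option 3 regrets: 0.0, 10.2, 0.0, 15.6 → max 15.6
Option 4 regrets: 5.9, 10.9, 17.6, 12.7 → max 17.6
Option 5 regrets: 14.3, 1.8, 4.3, 9.3 → max 14.3
Option 6 regrets: 17.6, 12.8, 10.0, 2.6 → max 17.6
Option 7 regrets: 18.5, 0.0, 8.5, 0.0 → max 18.5
Smallest max regret = 6.1 → Option 1.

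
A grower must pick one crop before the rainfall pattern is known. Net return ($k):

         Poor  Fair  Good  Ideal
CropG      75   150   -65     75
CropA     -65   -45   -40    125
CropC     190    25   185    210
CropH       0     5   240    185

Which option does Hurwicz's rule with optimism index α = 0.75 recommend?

CropH

CropG: 0.75·150 + 0.25·(-65) = 96.25
CropA: 0.75·125 + 0.25·(-65) = 77.5
CropC: 0.75·210 + 0.25·25 = 163.75
CropH: 0.75·240 + 0.25·0 = 180
Highest Hurwicz score = 180 → CropH.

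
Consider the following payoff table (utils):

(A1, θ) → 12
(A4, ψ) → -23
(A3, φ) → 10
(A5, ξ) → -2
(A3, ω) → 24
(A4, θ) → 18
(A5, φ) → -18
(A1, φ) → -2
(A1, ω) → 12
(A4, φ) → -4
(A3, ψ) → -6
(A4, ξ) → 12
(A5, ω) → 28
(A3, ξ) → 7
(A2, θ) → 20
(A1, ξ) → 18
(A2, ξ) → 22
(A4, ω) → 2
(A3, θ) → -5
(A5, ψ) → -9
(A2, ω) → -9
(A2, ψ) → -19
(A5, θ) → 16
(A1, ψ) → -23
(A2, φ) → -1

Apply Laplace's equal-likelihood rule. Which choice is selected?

A3

Row averages: A1=3.4, A2=2.6, A3=6, A4=1, A5=3
Highest average = 6 → A3.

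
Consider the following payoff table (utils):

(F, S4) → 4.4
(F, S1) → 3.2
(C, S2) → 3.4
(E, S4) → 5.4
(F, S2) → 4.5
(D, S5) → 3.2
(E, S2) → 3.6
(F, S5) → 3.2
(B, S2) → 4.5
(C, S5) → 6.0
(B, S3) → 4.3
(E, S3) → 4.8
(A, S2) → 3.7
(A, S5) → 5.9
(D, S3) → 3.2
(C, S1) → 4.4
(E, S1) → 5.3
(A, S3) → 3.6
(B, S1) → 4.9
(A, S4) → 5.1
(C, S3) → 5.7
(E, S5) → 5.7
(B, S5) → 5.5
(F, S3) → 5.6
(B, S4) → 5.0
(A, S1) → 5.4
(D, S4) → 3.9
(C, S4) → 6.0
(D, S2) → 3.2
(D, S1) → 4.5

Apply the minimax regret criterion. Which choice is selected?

E

Column bests: S1=5.4, S2=4.5, S3=5.7, S4=6.0, S5=6.0.
A regrets: 0.0, 0.8, 2.1, 0.9, 0.1 → max 2.1
B regrets: 0.5, 0.0, 1.4, 1.0, 0.5 → max 1.4
C regrets: 1.0, 1.1, 0.0, 0.0, 0.0 → max 1.1
D regrets: 0.9, 1.3, 2.5, 2.1, 2.8 → max 2.8
E regrets: 0.1, 0.9, 0.9, 0.6, 0.3 → max 0.9
F regrets: 2.2, 0.0, 0.1, 1.6, 2.8 → max 2.8
Smallest max regret = 0.9 → E.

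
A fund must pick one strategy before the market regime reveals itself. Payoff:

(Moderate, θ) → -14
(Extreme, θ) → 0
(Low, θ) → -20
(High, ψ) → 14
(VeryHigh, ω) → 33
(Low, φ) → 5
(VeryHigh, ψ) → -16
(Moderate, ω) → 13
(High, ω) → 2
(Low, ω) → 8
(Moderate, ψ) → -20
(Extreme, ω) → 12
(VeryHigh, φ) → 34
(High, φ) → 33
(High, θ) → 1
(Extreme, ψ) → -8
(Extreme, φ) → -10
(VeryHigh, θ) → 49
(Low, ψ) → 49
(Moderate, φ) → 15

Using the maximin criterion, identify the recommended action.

Row minima: Low=-20, Moderate=-20, High=1, VeryHigh=-16, Extreme=-10
Best worst-case = 1 → High.

High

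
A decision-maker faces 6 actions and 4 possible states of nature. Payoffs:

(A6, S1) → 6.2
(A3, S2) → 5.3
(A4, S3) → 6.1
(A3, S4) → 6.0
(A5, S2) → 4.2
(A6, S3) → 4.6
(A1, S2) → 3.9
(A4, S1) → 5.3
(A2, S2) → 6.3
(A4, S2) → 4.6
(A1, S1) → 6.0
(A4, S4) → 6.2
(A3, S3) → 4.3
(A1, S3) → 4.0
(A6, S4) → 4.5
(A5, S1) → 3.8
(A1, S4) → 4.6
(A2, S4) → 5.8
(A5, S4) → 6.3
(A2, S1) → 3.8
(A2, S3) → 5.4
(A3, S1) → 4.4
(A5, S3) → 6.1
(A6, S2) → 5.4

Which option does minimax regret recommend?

Column bests: S1=6.2, S2=6.3, S3=6.1, S4=6.3.
A1 regrets: 0.2, 2.4, 2.1, 1.7 → max 2.4
A2 regrets: 2.4, 0.0, 0.7, 0.5 → max 2.4
A3 regrets: 1.8, 1.0, 1.8, 0.3 → max 1.8
A4 regrets: 0.9, 1.7, 0.0, 0.1 → max 1.7
A5 regrets: 2.4, 2.1, 0.0, 0.0 → max 2.4
A6 regrets: 0.0, 0.9, 1.5, 1.8 → max 1.8
Smallest max regret = 1.7 → A4.

A4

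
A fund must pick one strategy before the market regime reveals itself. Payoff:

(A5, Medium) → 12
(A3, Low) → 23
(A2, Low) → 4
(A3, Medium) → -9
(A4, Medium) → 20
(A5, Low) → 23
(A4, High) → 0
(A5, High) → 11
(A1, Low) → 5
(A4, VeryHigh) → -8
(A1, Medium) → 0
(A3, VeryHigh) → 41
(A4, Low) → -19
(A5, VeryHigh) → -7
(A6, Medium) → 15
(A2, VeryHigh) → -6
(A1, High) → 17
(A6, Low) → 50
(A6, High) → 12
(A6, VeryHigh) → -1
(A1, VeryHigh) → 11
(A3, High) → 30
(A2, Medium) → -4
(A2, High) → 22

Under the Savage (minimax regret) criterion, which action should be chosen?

Column bests: Low=50, Medium=20, High=30, VeryHigh=41.
A1 regrets: 45, 20, 13, 30 → max 45
A2 regrets: 46, 24, 8, 47 → max 47
A3 regrets: 27, 29, 0, 0 → max 29
A4 regrets: 69, 0, 30, 49 → max 69
A5 regrets: 27, 8, 19, 48 → max 48
A6 regrets: 0, 5, 18, 42 → max 42
Smallest max regret = 29 → A3.

A3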